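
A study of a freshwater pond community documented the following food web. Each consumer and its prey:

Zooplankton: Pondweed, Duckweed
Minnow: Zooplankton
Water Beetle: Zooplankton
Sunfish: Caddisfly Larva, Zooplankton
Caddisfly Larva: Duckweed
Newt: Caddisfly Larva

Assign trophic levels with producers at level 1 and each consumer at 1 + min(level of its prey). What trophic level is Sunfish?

Trophic level 3

Duckweed is a producer → level 1.
Caddisfly Larva eats Duckweed → level 2.
Sunfish eats Caddisfly Larva → level 3.
No prey of Sunfish is below level 2, so 3 is the minimum.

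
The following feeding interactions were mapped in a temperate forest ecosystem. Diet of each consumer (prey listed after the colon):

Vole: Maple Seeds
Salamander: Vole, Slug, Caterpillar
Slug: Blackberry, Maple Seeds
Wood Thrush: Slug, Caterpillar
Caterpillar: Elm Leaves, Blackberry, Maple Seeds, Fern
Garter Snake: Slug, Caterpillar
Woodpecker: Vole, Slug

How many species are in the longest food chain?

One longest chain: Maple Seeds → Vole → Woodpecker.
It has 3 species and 2 links.

3 species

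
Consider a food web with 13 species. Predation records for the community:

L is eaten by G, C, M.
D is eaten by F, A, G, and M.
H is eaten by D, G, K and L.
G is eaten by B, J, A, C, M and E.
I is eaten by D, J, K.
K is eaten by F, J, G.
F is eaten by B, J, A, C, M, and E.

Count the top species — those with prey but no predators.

6

Top species (has prey, but nothing eats it): C, J, E, B, A, M.
Count: 6.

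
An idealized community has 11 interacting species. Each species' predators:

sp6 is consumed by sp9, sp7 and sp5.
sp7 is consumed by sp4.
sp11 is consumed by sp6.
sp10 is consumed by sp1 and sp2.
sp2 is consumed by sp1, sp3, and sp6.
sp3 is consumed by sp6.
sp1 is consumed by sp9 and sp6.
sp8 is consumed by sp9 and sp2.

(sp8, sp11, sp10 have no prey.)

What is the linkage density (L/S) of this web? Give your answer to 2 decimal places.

There are L = 15 links among S = 11 species.
L/S = 15/11 = 1.3636 ≈ 1.36.

L/S = 1.36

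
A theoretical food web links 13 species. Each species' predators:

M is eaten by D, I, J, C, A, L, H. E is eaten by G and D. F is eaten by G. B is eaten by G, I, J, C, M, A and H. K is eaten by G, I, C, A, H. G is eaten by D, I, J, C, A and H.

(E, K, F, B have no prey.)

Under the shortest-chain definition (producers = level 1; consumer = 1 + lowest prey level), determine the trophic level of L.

B is a producer → level 1.
M eats B → level 2.
L eats M → level 3.
No prey of L is below level 2, so 3 is the minimum.

Trophic level 3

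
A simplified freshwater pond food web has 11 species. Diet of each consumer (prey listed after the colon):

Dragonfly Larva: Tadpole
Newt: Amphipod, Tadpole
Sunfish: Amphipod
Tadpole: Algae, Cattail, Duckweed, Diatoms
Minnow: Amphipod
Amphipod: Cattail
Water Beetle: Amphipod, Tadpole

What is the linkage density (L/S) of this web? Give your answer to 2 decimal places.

There are L = 12 links among S = 11 species.
L/S = 12/11 = 1.0909 ≈ 1.09.

L/S = 1.09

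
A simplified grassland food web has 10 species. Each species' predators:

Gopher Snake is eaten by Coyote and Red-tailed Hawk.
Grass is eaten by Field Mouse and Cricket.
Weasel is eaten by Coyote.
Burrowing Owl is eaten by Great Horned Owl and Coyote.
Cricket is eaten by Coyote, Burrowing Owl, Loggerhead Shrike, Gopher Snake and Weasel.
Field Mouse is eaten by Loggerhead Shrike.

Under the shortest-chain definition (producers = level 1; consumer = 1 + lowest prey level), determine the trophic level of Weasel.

Grass is a producer → level 1.
Cricket eats Grass → level 2.
Weasel eats Cricket → level 3.
No prey of Weasel is below level 2, so 3 is the minimum.

Trophic level 3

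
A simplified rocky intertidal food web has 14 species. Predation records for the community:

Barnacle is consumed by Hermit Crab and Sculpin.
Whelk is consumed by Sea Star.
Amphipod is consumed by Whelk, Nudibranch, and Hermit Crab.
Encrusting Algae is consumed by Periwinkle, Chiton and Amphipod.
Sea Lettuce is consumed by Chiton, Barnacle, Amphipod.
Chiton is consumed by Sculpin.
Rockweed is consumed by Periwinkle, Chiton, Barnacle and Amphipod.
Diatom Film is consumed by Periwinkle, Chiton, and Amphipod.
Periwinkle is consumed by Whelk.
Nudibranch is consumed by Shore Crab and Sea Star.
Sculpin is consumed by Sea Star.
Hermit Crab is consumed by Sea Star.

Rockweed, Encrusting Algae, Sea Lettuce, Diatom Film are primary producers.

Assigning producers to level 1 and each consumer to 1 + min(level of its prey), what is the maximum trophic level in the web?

4

Producers (level 1): Rockweed, Encrusting Algae, Sea Lettuce, Diatom Film.
Following each consumer down to its lowest-level prey: Rockweed → Amphipod → Nudibranch → Shore Crab (levels 1 through 4).
All prey of Shore Crab (Nudibranch 3) are at level 3 or above, so Shore Crab is at level 1 + 3 = 4.
Every consumer has at least one prey at level 3 or below, so none exceeds level 4.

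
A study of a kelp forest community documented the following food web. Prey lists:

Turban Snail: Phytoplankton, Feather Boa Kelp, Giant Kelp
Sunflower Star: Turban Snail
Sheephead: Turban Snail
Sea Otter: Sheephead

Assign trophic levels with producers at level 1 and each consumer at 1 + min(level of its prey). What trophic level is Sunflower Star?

Trophic level 3

Phytoplankton is a producer → level 1.
Turban Snail eats Phytoplankton → level 2.
Sunflower Star eats Turban Snail → level 3.
No prey of Sunflower Star is below level 2, so 3 is the minimum.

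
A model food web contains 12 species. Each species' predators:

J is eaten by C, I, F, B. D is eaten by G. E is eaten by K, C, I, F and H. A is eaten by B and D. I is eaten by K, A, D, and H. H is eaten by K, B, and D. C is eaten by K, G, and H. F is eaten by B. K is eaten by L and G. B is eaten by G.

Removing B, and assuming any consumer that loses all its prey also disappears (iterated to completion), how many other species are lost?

0

Remove B.
Every predator of it retains at least one other prey: G still has C, D, K.
No consumer loses all prey, so no secondary extinctions occur.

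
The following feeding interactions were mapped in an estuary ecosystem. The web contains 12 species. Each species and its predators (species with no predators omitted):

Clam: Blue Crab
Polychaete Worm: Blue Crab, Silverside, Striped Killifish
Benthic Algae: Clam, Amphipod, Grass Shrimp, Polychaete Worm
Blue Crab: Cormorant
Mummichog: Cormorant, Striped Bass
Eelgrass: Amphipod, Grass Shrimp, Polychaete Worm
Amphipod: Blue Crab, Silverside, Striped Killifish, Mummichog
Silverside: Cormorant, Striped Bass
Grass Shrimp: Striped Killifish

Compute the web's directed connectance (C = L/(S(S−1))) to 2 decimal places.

The web has S = 12 species and L = 21 feeding links.
C = L / (S(S−1)) = 21 / 132 = 0.1591 ≈ 0.16.

C = 0.16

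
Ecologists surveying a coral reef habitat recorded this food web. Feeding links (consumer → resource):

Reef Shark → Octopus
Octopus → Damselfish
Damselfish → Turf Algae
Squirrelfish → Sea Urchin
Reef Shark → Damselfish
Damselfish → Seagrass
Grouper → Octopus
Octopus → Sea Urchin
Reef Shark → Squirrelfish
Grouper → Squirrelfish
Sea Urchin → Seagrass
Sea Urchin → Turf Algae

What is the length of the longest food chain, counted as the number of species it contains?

One longest chain: Turf Algae → Sea Urchin → Octopus → Reef Shark.
It has 4 species and 3 links.

4 species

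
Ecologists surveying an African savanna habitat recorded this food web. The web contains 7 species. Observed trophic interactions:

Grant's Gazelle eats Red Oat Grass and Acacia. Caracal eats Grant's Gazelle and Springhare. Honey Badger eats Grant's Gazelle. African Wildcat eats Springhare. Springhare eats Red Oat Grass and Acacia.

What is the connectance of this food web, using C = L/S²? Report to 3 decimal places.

C = 0.163

The web has S = 7 species and L = 8 feeding links.
C = L / S² = 8 / 49 = 0.1633 ≈ 0.163.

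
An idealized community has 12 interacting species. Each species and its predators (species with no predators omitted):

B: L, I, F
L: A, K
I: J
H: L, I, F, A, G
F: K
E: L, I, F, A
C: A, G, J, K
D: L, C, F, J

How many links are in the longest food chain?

One longest chain: B → L → A.
It has 3 species and 2 links.

2 links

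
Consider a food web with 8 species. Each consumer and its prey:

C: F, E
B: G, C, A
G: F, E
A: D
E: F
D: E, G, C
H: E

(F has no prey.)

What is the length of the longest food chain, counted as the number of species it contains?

One longest chain: F → E → G → D → A → B.
It has 6 species and 5 links.

6 species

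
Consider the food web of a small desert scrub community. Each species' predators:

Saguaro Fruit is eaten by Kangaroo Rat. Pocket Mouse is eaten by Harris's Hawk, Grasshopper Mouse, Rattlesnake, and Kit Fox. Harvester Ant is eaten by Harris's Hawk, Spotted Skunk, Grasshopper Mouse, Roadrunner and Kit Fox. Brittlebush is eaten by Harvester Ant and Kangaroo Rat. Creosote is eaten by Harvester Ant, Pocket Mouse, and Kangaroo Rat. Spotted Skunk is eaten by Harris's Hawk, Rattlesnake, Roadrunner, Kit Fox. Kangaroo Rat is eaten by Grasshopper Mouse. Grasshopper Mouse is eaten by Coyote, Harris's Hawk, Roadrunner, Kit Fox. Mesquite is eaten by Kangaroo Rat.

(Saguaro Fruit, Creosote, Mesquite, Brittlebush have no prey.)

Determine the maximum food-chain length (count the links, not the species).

3 links

One longest chain: Saguaro Fruit → Kangaroo Rat → Grasshopper Mouse → Harris's Hawk.
It has 4 species and 3 links.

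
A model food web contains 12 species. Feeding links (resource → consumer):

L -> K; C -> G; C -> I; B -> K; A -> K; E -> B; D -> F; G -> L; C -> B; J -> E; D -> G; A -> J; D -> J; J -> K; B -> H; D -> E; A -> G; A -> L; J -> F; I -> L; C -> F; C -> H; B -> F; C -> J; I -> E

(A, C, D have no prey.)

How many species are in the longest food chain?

5 species

One longest chain: A → J → E → B → H.
It has 5 species and 4 links.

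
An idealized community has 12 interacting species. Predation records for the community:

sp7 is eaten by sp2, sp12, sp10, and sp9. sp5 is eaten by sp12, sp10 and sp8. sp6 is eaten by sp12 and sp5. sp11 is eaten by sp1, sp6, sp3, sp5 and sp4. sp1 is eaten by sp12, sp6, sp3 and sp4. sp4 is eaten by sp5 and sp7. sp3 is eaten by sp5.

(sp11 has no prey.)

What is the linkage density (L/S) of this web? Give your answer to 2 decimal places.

L/S = 1.75

There are L = 21 links among S = 12 species.
L/S = 21/12 = 1.7500 ≈ 1.75.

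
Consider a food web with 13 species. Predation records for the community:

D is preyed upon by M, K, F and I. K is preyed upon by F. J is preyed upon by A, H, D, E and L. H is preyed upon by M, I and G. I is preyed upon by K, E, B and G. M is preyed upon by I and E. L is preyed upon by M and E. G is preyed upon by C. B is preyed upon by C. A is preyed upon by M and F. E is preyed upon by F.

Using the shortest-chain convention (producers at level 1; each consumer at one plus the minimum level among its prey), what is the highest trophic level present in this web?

4

Producers (level 1): J.
Following each consumer down to its lowest-level prey: J → D → I → B (levels 1 through 4).
All prey of B (I 3) are at level 3 or above, so B is at level 1 + 3 = 4.
Every consumer has at least one prey at level 3 or below, so none exceeds level 4.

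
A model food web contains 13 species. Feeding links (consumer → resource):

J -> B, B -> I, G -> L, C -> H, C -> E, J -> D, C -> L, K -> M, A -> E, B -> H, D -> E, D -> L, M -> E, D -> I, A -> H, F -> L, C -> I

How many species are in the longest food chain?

3 species

One longest chain: H → B → J.
It has 3 species and 2 links.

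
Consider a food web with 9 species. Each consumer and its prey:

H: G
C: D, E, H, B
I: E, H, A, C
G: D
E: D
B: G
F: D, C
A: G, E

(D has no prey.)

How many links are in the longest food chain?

4 links

One longest chain: D → G → H → C → F.
It has 5 species and 4 links.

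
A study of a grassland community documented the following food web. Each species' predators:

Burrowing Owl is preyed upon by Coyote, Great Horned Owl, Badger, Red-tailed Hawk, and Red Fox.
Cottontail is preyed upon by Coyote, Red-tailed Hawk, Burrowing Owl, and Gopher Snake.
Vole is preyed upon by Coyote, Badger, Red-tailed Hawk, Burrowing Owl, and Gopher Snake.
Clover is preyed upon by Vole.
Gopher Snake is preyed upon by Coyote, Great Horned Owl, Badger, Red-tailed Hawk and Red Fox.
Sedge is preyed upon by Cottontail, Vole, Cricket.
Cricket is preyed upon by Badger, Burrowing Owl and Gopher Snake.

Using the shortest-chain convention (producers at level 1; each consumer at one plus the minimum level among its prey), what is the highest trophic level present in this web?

4

Producers (level 1): Clover, Sedge.
Following each consumer down to its lowest-level prey: Sedge → Cricket → Burrowing Owl → Red Fox (levels 1 through 4).
All prey of Red Fox (Burrowing Owl 3, Gopher Snake 3) are at level 3 or above, so Red Fox is at level 1 + 3 = 4.
Every consumer has at least one prey at level 3 or below, so none exceeds level 4.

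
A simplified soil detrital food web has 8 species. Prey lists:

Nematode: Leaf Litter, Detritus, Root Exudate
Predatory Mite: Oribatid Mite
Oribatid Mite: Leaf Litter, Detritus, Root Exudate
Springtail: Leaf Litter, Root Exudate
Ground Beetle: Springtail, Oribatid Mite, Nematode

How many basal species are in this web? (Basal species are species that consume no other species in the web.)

Basal species (no prey listed): Leaf Litter, Detritus, Root Exudate.
Count: 3.

3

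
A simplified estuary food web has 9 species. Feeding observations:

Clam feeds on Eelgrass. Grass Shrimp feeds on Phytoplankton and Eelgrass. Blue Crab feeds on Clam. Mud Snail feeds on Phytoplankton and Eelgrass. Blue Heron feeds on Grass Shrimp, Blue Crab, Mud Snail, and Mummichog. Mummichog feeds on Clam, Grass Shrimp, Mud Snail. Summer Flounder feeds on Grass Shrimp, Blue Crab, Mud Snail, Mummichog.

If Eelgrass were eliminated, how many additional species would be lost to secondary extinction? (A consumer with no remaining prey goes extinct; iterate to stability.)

2

Remove Eelgrass.
Round 1: Clam (all prey gone) → extinct.
Round 2: Blue Crab (all prey gone) → extinct.
No further losses. Total secondary extinctions: 2.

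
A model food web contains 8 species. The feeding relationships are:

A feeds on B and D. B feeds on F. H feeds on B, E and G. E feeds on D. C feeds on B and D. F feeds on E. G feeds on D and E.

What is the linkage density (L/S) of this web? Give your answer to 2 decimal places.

There are L = 12 links among S = 8 species.
L/S = 12/8 = 1.5000 ≈ 1.50.

L/S = 1.50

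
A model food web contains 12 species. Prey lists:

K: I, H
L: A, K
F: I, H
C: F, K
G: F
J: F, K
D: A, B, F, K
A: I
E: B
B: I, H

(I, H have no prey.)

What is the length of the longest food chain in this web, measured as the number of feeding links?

One longest chain: I → A → L.
It has 3 species and 2 links.

2 links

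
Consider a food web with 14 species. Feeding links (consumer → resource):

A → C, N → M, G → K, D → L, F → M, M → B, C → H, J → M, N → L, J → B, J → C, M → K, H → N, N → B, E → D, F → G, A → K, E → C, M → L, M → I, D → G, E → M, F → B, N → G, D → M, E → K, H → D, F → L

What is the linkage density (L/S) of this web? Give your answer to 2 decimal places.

L/S = 2.00

There are L = 28 links among S = 14 species.
L/S = 28/14 = 2.0000 ≈ 2.00.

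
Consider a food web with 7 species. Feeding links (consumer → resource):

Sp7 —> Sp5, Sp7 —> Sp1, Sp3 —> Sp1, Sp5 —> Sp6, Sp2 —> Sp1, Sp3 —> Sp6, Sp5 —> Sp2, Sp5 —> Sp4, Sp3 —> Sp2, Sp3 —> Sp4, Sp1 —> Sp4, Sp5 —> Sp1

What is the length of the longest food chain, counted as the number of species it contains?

One longest chain: Sp4 → Sp1 → Sp2 → Sp5 → Sp7.
It has 5 species and 4 links.

5 species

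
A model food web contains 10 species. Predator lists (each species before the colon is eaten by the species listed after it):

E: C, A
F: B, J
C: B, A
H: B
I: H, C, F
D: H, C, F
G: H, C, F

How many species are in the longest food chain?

One longest chain: I → H → B.
It has 3 species and 2 links.

3 species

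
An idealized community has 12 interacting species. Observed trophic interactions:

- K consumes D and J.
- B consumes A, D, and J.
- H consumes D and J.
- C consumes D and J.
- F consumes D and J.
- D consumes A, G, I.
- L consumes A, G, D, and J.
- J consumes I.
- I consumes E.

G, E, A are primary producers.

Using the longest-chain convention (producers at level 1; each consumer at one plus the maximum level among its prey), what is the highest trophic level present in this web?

Producers (level 1): G, E, A.
E → I → J → L gives L level 4.
No species has a prey at level 4, so no species reaches level 5.

4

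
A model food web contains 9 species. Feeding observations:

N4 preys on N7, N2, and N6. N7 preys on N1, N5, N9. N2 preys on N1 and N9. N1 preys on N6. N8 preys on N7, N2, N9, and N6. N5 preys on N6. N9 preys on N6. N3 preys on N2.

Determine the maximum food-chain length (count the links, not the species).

One longest chain: N6 → N9 → N2 → N3.
It has 4 species and 3 links.

3 links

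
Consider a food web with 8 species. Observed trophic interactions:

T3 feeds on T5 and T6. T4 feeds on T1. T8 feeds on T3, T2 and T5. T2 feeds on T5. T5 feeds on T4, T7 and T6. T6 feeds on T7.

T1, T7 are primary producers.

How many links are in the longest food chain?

4 links

One longest chain: T1 → T4 → T5 → T2 → T8.
It has 5 species and 4 links.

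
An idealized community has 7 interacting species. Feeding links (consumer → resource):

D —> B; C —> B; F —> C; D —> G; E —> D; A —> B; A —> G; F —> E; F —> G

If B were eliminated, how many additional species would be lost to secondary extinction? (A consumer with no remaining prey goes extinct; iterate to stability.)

Remove B.
Round 1: C (all prey gone) → extinct.
No further losses. Total secondary extinctions: 1.

1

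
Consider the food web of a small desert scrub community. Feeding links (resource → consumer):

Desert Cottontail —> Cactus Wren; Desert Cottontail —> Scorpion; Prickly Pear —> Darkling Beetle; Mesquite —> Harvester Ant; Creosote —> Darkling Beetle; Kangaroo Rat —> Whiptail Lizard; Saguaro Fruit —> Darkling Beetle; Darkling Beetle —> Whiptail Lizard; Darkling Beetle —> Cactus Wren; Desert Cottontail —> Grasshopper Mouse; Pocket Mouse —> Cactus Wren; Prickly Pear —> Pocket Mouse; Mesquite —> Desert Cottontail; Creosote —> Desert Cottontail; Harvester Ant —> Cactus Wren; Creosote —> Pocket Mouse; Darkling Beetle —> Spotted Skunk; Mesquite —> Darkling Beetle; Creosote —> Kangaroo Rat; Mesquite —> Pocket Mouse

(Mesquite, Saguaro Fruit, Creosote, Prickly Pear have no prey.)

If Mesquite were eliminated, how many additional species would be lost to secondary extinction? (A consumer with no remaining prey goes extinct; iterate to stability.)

Remove Mesquite.
Round 1: Harvester Ant (all prey gone) → extinct.
No further losses. Total secondary extinctions: 1.

1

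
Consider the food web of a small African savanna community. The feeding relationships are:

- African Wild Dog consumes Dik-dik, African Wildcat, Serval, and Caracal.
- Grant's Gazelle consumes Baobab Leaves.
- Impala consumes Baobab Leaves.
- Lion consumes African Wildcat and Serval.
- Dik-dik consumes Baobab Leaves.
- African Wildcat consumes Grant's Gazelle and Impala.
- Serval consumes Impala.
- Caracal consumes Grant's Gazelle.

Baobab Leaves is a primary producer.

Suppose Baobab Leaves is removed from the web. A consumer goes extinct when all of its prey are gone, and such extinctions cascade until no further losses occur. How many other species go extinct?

Remove Baobab Leaves.
Round 1: Impala (all prey gone), Grant's Gazelle (all prey gone), Dik-dik (all prey gone) → extinct.
Round 2: Caracal (all prey gone), African Wildcat (all prey gone), Serval (all prey gone) → extinct.
Round 3: Lion (all prey gone), African Wild Dog (all prey gone) → extinct.
No further losses. Total secondary extinctions: 8.

8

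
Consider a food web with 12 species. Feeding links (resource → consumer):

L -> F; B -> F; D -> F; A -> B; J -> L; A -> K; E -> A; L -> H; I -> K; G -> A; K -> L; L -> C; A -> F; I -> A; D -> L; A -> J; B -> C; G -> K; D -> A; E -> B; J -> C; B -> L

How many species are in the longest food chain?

5 species

One longest chain: I → A → B → L → F.
It has 5 species and 4 links.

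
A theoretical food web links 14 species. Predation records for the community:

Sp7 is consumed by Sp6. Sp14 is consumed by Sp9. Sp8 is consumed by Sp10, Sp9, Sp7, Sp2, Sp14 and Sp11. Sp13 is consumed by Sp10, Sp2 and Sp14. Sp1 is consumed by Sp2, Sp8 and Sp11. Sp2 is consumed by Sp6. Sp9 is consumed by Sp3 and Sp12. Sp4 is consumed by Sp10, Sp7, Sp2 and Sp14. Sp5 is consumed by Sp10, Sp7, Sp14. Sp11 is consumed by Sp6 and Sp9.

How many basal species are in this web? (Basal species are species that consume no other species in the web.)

4

Basal species (no prey listed): Sp5, Sp4, Sp1, Sp13.
Count: 4.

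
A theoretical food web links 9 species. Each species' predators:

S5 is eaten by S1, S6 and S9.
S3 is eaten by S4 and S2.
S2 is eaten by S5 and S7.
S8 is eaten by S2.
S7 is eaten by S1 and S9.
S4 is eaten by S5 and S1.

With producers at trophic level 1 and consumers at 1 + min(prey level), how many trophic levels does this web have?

4

Producers (level 1): S8, S3.
Following each consumer down to its lowest-level prey: S8 → S2 → S7 → S9 (levels 1 through 4).
All prey of S9 (S7 3, S5 3) are at level 3 or above, so S9 is at level 1 + 3 = 4.
Every consumer has at least one prey at level 3 or below, so none exceeds level 4.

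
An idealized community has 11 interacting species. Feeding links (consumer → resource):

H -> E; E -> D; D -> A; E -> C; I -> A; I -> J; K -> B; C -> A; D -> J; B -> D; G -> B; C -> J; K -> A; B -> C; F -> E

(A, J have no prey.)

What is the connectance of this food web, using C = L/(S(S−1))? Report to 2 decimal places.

C = 0.14

The web has S = 11 species and L = 15 feeding links.
C = L / (S(S−1)) = 15 / 110 = 0.1364 ≈ 0.14.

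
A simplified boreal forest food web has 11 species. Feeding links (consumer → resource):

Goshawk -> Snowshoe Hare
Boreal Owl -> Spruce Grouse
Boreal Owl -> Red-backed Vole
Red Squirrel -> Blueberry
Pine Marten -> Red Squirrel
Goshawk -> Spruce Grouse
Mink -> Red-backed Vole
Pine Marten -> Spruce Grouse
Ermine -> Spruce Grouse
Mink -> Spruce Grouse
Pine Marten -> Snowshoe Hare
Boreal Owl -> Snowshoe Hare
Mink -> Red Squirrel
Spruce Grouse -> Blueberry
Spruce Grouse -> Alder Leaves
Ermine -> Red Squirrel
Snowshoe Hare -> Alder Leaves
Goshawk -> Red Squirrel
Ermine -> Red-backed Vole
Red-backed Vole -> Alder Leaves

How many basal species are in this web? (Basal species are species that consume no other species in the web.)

Basal species (no prey listed): Alder Leaves, Blueberry.
Count: 2.

2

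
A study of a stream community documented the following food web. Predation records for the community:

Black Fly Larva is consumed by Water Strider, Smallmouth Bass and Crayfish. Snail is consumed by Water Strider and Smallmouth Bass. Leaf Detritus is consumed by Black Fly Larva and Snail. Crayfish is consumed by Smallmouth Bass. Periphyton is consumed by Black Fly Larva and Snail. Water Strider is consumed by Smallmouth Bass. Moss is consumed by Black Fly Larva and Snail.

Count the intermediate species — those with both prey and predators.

Intermediate species (has both prey and predators): Black Fly Larva, Snail, Crayfish, Water Strider.
Count: 4.

4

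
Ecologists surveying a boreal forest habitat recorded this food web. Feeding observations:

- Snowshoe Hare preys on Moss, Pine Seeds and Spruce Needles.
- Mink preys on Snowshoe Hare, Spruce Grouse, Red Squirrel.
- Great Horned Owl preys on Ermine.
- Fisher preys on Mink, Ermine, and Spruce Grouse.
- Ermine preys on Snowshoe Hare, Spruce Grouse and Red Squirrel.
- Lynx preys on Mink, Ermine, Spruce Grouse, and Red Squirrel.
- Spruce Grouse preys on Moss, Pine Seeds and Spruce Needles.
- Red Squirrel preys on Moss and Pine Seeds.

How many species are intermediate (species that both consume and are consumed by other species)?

Intermediate species (has both prey and predators): Snowshoe Hare, Red Squirrel, Spruce Grouse, Mink, Ermine.
Count: 5.

5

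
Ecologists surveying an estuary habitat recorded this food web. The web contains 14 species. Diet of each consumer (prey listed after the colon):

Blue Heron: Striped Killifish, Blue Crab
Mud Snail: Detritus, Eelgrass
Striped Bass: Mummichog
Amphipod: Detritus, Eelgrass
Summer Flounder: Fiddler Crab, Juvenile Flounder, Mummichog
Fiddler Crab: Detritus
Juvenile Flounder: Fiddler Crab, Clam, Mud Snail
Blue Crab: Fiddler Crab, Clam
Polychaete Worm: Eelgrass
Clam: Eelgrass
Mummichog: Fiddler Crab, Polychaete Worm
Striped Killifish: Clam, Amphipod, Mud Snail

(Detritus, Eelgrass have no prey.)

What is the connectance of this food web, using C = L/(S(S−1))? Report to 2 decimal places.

The web has S = 14 species and L = 23 feeding links.
C = L / (S(S−1)) = 23 / 182 = 0.1264 ≈ 0.13.

C = 0.13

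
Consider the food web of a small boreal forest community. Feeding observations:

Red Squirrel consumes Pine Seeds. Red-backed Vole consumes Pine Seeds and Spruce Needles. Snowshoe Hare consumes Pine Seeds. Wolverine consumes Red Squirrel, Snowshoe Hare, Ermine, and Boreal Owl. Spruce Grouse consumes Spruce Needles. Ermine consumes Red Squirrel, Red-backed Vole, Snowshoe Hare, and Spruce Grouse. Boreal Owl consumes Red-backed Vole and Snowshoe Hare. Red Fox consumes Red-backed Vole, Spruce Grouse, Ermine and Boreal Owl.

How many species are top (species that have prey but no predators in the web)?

2

Top species (has prey, but nothing eats it): Red Fox, Wolverine.
Count: 2.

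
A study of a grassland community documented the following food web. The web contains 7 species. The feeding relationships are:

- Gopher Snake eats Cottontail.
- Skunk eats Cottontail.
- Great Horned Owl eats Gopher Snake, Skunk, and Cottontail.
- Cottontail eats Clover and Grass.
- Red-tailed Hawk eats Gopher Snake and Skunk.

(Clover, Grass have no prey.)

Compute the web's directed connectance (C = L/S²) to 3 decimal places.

C = 0.184

The web has S = 7 species and L = 9 feeding links.
C = L / S² = 9 / 49 = 0.1837 ≈ 0.184.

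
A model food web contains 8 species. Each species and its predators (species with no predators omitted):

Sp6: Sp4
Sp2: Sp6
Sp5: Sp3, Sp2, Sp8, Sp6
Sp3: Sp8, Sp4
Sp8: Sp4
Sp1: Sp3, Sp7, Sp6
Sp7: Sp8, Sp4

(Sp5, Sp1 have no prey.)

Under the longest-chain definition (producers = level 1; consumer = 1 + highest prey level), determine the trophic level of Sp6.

Sp5 is a producer → level 1.
Sp2 eats Sp5 → level 2.
Sp6 eats Sp2 (level 2); other prey at levels: Sp5 1, Sp1 1 → level 3.

Trophic level 3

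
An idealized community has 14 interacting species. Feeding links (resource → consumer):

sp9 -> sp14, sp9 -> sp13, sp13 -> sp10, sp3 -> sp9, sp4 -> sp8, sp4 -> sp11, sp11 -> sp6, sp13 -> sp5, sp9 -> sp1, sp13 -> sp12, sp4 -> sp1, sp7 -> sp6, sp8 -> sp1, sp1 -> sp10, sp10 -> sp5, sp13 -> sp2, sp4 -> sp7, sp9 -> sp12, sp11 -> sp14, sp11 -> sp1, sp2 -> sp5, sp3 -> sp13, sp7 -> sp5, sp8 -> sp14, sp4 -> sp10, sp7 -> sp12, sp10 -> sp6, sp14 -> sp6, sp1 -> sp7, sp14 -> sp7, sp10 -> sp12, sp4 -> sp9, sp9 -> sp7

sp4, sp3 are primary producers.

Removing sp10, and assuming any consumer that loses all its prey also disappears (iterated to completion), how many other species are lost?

Remove sp10.
Every predator of it retains at least one other prey: sp5 still has sp13, sp2, sp7; sp12 still has sp9, sp13, sp7; sp6 still has sp11, sp14, sp7.
No consumer loses all prey, so no secondary extinctions occur.

0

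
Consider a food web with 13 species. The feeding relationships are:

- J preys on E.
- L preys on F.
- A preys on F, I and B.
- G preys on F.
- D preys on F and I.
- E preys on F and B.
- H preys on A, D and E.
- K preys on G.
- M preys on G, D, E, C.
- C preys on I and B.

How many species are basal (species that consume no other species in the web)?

3

Basal species (no prey listed): B, I, F.
Count: 3.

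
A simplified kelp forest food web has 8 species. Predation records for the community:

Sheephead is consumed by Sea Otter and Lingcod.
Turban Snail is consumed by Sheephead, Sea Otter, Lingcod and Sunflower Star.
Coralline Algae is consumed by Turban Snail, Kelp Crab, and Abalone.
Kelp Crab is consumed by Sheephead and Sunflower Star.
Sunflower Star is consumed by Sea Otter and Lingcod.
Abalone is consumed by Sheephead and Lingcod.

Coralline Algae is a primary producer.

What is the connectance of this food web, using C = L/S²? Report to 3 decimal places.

C = 0.234

The web has S = 8 species and L = 15 feeding links.
C = L / S² = 15 / 64 = 0.2344 ≈ 0.234.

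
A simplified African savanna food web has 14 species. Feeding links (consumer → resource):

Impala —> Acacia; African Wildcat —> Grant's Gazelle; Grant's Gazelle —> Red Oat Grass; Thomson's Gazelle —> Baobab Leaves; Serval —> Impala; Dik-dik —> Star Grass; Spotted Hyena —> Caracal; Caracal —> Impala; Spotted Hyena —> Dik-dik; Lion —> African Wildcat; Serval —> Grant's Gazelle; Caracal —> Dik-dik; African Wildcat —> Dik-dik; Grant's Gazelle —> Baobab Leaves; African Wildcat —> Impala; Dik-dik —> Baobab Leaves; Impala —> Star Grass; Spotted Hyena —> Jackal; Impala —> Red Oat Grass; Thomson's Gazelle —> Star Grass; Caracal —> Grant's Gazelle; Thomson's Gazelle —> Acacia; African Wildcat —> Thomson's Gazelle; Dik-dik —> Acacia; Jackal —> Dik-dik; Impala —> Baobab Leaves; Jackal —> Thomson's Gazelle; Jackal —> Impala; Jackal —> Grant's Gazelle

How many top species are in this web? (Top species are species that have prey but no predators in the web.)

Top species (has prey, but nothing eats it): Serval, Lion, Spotted Hyena.
Count: 3.

3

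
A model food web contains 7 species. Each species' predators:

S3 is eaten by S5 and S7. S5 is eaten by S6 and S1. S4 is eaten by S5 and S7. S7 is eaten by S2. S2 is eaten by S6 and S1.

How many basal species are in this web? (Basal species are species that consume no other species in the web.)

Basal species (no prey listed): S4, S3.
Count: 2.

2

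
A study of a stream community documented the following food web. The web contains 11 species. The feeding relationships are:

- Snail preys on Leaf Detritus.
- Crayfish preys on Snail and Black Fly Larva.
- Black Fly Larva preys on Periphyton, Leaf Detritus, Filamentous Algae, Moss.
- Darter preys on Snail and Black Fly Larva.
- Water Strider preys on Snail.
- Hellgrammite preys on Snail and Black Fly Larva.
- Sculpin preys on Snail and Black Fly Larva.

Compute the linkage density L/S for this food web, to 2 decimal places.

L/S = 1.27

There are L = 14 links among S = 11 species.
L/S = 14/11 = 1.2727 ≈ 1.27.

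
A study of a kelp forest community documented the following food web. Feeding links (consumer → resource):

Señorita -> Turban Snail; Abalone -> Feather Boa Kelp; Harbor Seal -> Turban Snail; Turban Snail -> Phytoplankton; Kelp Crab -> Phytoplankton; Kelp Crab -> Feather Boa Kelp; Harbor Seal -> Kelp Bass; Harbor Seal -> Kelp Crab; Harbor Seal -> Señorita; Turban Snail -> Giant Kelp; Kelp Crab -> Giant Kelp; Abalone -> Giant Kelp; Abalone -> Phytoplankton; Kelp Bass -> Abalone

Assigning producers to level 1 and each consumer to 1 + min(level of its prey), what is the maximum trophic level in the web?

Producers (level 1): Phytoplankton, Giant Kelp, Feather Boa Kelp.
Following each consumer down to its lowest-level prey: Phytoplankton → Kelp Crab → Harbor Seal (levels 1 through 3).
All prey of Harbor Seal (Kelp Crab 2, Turban Snail 2, Señorita 3, Kelp Bass 3) are at level 2 or above, so Harbor Seal is at level 1 + 2 = 3.
Every consumer has at least one prey at level 2 or below, so none exceeds level 3.

3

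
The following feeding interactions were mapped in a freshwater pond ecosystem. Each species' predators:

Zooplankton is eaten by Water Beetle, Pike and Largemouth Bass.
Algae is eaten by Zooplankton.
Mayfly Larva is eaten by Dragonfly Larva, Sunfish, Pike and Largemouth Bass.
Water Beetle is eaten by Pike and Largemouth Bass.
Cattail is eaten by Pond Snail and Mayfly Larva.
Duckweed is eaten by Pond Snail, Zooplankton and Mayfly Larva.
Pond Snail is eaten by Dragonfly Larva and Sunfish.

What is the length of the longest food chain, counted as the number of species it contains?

One longest chain: Duckweed → Zooplankton → Water Beetle → Pike.
It has 4 species and 3 links.

4 species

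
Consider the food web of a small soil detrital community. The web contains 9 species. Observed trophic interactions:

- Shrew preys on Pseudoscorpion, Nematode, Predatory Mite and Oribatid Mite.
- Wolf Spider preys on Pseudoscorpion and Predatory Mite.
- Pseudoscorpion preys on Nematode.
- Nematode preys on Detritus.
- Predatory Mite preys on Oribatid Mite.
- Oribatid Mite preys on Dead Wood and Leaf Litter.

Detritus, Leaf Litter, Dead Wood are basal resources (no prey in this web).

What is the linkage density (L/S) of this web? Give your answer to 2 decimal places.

There are L = 11 links among S = 9 species.
L/S = 11/9 = 1.2222 ≈ 1.22.

L/S = 1.22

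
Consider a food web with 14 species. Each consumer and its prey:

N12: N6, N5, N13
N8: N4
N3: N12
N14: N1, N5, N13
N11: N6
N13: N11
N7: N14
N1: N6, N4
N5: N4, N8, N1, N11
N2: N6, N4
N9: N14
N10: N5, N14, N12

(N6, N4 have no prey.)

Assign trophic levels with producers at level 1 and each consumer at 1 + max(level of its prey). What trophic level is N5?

N4 is a producer → level 1.
N8 eats N4 → level 2.
N5 eats N8 (level 2); other prey at levels: N4 1, N1 2, N11 2 → level 3.

Trophic level 3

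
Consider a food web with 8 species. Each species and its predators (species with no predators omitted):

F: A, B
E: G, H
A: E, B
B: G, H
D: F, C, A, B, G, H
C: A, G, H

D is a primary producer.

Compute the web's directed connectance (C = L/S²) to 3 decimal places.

The web has S = 8 species and L = 17 feeding links.
C = L / S² = 17 / 64 = 0.2656 ≈ 0.266.

C = 0.266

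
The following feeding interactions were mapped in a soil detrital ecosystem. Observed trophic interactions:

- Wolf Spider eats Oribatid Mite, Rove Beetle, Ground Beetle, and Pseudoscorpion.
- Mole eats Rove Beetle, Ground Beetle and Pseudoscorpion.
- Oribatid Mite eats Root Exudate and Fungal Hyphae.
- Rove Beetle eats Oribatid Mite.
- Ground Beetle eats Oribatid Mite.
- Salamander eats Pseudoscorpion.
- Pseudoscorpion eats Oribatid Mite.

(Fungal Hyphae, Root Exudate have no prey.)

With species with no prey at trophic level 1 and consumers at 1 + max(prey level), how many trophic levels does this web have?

Basal resources (level 1): Fungal Hyphae, Root Exudate.
Fungal Hyphae → Oribatid Mite → Pseudoscorpion → Salamander gives Salamander level 4.
No species has a prey at level 4, so no species reaches level 5.

4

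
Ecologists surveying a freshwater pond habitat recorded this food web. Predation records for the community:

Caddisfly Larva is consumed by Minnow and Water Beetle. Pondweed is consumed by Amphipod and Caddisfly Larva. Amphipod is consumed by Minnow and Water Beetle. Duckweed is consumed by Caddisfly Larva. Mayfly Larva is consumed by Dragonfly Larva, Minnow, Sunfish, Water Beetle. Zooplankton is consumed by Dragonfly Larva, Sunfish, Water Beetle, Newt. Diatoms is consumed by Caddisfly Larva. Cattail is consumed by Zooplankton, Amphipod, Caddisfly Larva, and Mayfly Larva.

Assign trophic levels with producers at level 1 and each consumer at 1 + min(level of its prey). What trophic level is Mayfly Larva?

Cattail is a producer → level 1.
Mayfly Larva eats Cattail → level 2.

Trophic level 2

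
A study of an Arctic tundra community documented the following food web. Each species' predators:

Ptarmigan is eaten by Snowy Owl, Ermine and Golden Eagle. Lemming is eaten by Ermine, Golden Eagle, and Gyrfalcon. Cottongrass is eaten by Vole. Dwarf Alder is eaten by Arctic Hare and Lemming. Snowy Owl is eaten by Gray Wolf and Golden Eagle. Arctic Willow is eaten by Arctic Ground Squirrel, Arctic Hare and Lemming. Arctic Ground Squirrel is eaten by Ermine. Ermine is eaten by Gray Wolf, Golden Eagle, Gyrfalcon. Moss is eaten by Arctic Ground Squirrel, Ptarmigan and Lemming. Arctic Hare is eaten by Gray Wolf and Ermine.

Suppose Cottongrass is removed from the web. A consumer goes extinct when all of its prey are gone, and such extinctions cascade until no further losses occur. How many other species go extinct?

1

Remove Cottongrass.
Round 1: Vole (all prey gone) → extinct.
No further losses. Total secondary extinctions: 1.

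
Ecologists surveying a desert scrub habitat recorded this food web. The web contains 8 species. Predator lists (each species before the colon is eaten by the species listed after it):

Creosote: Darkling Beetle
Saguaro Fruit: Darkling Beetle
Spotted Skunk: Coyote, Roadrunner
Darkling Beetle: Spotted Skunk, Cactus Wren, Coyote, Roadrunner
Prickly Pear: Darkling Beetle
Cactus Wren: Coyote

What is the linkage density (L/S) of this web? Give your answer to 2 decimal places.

There are L = 10 links among S = 8 species.
L/S = 10/8 = 1.2500 ≈ 1.25.

L/S = 1.25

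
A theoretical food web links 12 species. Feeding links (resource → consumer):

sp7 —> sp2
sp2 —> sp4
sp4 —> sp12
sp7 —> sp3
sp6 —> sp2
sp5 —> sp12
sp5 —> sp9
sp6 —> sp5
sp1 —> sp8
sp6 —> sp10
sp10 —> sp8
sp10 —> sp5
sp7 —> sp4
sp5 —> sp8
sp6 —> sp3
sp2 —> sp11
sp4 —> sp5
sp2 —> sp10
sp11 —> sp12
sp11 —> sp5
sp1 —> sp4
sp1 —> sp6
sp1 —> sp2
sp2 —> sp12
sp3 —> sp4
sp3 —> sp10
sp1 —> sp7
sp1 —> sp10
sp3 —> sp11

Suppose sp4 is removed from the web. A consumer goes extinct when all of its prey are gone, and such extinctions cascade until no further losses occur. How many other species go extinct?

0

Remove sp4.
Every predator of it retains at least one other prey: sp5 still has sp6, sp11, sp10; sp12 still has sp2, sp11, sp5.
No consumer loses all prey, so no secondary extinctions occur.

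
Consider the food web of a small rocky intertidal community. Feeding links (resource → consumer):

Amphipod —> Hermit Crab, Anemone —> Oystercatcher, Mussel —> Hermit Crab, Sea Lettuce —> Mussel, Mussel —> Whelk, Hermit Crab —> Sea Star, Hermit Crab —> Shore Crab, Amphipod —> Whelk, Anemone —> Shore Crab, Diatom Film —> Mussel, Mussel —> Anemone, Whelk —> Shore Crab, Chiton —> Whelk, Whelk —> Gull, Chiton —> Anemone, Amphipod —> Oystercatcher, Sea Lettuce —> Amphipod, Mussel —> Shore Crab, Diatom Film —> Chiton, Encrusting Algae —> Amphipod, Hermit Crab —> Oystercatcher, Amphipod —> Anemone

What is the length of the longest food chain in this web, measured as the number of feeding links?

One longest chain: Sea Lettuce → Mussel → Hermit Crab → Sea Star.
It has 4 species and 3 links.

3 links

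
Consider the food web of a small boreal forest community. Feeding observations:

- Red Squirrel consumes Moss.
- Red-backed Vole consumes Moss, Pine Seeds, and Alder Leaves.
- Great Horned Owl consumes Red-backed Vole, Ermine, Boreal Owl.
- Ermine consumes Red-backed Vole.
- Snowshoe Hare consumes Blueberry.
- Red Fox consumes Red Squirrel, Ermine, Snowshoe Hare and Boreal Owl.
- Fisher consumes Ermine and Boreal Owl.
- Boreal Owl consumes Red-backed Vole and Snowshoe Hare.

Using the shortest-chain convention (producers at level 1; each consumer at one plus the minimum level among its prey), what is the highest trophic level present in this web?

4

Producers (level 1): Pine Seeds, Alder Leaves, Moss, Blueberry.
Following each consumer down to its lowest-level prey: Pine Seeds → Red-backed Vole → Boreal Owl → Fisher (levels 1 through 4).
All prey of Fisher (Boreal Owl 3, Ermine 3) are at level 3 or above, so Fisher is at level 1 + 3 = 4.
Every consumer has at least one prey at level 3 or below, so none exceeds level 4.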